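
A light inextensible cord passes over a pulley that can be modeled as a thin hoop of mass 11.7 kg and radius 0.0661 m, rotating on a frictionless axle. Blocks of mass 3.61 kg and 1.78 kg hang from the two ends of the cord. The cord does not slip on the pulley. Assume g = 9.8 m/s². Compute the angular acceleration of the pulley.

α ≈ 15.9 rad/s²

I = MR² = (11.7)(0.0661)² = 0.05112 kg·m².
Heavier block: m₁g − T₁ = m₁a. Lighter block: T₂ − m₂g = m₂a.
Pulley: (T₁ − T₂)R = Iα = I(a/R), so T₁ − T₂ = (I/R²)a = 1·M_p a = 11.70·a.
Adding the three: (m₁ − m₂)g = (m₁ + m₂ + 11.70)a, so a = (3.61 − 1.78)(9.8)/(3.61 + 1.78 + 11.70) = 1.049 m/s².
α = a/R = 1.049/0.0661 = 15.88 rad/s².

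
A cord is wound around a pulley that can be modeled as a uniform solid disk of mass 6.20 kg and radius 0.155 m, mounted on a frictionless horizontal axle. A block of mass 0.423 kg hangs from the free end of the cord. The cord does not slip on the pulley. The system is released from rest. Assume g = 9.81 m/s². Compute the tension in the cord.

I = ½MR² = (1/2)(6.20)(0.155)² = 0.07448 kg·m².
Block: mg − T = ma. Pulley: TR = Iα. No-slip: a = αR, so T = (I/R²)a = 3.100·a.
Then mg = (m + 3.100)a, so a = (0.423)(9.81)/(0.423 + 3.100) = 1.178 m/s².
T = 3.100·a = 3.651 N.

T ≈ 3.65 N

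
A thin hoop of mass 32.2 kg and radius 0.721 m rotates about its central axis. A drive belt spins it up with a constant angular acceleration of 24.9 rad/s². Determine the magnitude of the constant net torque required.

τ ≈ 417 N·m

I = MR² = (32.2)(0.721)² = 16.74 kg·m².
τ = Iα = (16.74)(24.90) = 416.8 N·m.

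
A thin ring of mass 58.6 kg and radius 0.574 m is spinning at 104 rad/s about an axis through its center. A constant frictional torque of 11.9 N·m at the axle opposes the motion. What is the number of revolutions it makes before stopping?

≈ 1400 revolutions

I = MR² = (58.6)(0.574)² = 19.31 kg·m².
The net torque has magnitude 11.9 N·m, opposing ω.
|α| = τ/I = 11.90/19.31 = 0.6163 rad/s² (deceleration).
ω² = ω₀² − 2|α|θ with ω = 0 ⇒ θ = ω₀²/(2|α|) = 8774 rad = 1396 rev.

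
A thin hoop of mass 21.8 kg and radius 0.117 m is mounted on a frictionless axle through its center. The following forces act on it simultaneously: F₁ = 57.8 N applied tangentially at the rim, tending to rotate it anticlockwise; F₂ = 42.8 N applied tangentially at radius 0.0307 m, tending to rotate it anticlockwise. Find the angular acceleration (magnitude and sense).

α ≈ 27.1 rad/s², anticlockwise

I = MR² = (21.8)(0.117)² = 0.2984 kg·m².
Taking anticlockwise as positive: τ₁ = +(57.8)(0.117) = +6.763 N·m; τ₂ = +(42.8)(0.0307) = +1.314 N·m.
Net torque τ = 8.077 N·m.
α = τ/I = 8.077/0.2984 = 27.06 rad/s².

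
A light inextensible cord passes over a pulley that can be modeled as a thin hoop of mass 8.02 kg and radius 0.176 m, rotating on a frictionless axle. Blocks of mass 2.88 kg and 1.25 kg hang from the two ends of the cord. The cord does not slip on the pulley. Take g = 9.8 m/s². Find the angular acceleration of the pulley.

α ≈ 7.47 rad/s²

I = MR² = (8.02)(0.176)² = 0.2484 kg·m².
Heavier block: m₁g − T₁ = m₁a. Lighter block: T₂ − m₂g = m₂a.
Pulley: (T₁ − T₂)R = Iα = I(a/R), so T₁ − T₂ = (I/R²)a = 1·M_p a = 8.020·a.
Adding the three: (m₁ − m₂)g = (m₁ + m₂ + 8.020)a, so a = (2.88 − 1.25)(9.8)/(2.88 + 1.25 + 8.020) = 1.315 m/s².
α = a/R = 1.315/0.176 = 7.470 rad/s².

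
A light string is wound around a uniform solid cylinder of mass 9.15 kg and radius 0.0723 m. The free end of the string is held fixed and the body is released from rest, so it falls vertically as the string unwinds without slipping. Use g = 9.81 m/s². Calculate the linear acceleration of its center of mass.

Translation: Mg − T = Ma. Rotation about the center: TR = Iα with I = ½MR².
With a = αR: T = (I/R²)a = (1/2)M a, so Mg = (1 + 0.5000)Ma.
a = g/(1 + 0.5000) = 9.81/1.500 = 6.540 m/s².

a ≈ 6.54 m/s²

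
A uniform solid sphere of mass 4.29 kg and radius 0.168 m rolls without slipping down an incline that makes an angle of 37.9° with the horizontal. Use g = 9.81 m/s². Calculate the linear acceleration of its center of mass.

Translation along the incline: Mg sinθ − f = Ma.
Rotation about the center: fR = Iα with I = (2/5)MR². No-slip gives a = αR, so f = (I/R²)a = (2/5)M a.
Substituting: Mg sinθ = (1 + 0.4000)Ma, so a = g sinθ/(1 + 0.4000) = (9.81) sin 37.9° / 1.400 = 4.304 m/s².

a ≈ 4.30 m/s²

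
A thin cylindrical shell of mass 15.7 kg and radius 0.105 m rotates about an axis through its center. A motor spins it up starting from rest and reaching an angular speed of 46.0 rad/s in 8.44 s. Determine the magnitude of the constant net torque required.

τ ≈ 0.943 N·m

I = MR² = (15.7)(0.105)² = 0.1731 kg·m².
α = Δω/Δt = (46.0 − 0)/8.44 = 5.450 rad/s².
τ = Iα = (0.1731)(5.450) = 0.9434 N·m.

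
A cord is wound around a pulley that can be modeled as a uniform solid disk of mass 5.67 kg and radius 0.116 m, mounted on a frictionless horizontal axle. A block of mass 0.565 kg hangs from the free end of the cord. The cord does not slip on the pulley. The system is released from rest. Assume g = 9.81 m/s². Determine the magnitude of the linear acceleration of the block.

a ≈ 1.63 m/s²

I = ½MR² = (1/2)(5.67)(0.116)² = 0.03815 kg·m².
Block: mg − T = ma. Pulley: TR = Iα. No-slip: a = αR, so T = (I/R²)a = 2.835·a.
Then mg = (m + 2.835)a, so a = (0.565)(9.81)/(0.565 + 2.835) = 1.630 m/s².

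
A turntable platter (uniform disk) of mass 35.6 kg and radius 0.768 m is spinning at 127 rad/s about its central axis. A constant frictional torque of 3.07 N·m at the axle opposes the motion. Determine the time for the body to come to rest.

I = ½MR² = (1/2)(35.6)(0.768)² = 10.50 kg·m².
The net torque has magnitude 3.07 N·m, opposing ω.
|α| = τ/I = 3.070/10.50 = 0.2924 rad/s² (deceleration).
0 = ω₀ − |α|t ⇒ t = ω₀/|α| = 127/0.2924 = 434.3 s.

t ≈ 434 s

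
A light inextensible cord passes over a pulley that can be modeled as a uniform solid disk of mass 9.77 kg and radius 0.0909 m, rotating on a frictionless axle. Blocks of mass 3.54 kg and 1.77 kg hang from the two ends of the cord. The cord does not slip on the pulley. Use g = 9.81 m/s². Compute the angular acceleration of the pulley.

α ≈ 18.7 rad/s²

I = ½MR² = (1/2)(9.77)(0.0909)² = 0.04036 kg·m².
Heavier block: m₁g − T₁ = m₁a. Lighter block: T₂ − m₂g = m₂a.
Pulley: (T₁ − T₂)R = Iα = I(a/R), so T₁ − T₂ = (I/R²)a = (1/2)M_p a = 4.885·a.
Adding the three: (m₁ − m₂)g = (m₁ + m₂ + 4.885)a, so a = (3.54 − 1.77)(9.81)/(3.54 + 1.77 + 4.885) = 1.703 m/s².
α = a/R = 1.703/0.0909 = 18.74 rad/s².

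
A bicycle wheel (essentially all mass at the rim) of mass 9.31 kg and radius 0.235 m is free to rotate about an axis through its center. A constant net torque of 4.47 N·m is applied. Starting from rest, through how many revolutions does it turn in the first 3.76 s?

I = MR² = (9.31)(0.235)² = 0.5141 kg·m².
α = τ/I = 4.47/0.5141 = 8.694 rad/s².
θ = ½αt² = ½(8.694)(3.76)² = 61.46 rad.
Revolutions = θ/(2π) = 9.781.

≈ 9.78 revolutions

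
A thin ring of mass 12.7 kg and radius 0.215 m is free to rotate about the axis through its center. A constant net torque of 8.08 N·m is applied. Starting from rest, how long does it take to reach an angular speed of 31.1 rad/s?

t ≈ 2.26 s

I = MR² = (12.7)(0.215)² = 0.5871 kg·m².
α = τ/I = 8.08/0.5871 = 13.76 rad/s².
ω = αt ⇒ t = ω/α = 31.1/13.76 = 2.260 s.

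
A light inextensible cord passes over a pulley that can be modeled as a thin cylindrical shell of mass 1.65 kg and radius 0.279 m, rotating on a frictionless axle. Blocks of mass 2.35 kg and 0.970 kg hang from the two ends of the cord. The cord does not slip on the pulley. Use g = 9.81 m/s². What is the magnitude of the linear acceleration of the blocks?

I = MR² = (1.65)(0.279)² = 0.1284 kg·m².
Heavier block: m₁g − T₁ = m₁a. Lighter block: T₂ − m₂g = m₂a.
Pulley: (T₁ − T₂)R = Iα = I(a/R), so T₁ − T₂ = (I/R²)a = 1·M_p a = 1.650·a.
Adding the three: (m₁ − m₂)g = (m₁ + m₂ + 1.650)a, so a = (2.35 − 0.970)(9.81)/(2.35 + 0.970 + 1.650) = 2.724 m/s².

a ≈ 2.72 m/s²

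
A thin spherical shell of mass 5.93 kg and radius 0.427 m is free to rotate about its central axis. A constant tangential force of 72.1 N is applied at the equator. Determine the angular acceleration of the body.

I = (2/3)MR² = (2/3)(5.93)(0.427)² = 0.7208 kg·m².
τ = F R = (72.1)(0.427) = 30.79 N·m.
From τ = Iα: α = 30.79/0.7208 = 42.71 rad/s².

α ≈ 42.7 rad/s²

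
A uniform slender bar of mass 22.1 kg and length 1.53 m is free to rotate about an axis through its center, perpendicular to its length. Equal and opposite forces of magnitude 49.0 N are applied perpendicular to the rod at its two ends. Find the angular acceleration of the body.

I = (1/12)ML² = (1/12)(22.1)(1.53)² = 4.311 kg·m².
The couple gives τ = F·(L/2) + F·(L/2) = F L = (49.0)(1.53) = 74.97 N·m.
Newton's second law for rotation, τ = Iα, gives α = τ/I = 74.97/4.311 = 17.39 rad/s².

α ≈ 17.4 rad/s²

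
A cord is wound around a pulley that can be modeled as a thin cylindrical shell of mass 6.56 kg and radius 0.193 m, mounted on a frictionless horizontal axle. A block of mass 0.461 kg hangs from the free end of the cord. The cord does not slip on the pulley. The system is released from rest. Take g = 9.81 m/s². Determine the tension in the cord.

T ≈ 4.23 N

I = MR² = (6.56)(0.193)² = 0.2444 kg·m².
Block: mg − T = ma. Pulley: TR = Iα. No-slip: a = αR, so T = (I/R²)a = 6.560·a.
Then mg = (m + 6.560)a, so a = (0.461)(9.81)/(0.461 + 6.560) = 0.6441 m/s².
T = 6.560·a = 4.225 N.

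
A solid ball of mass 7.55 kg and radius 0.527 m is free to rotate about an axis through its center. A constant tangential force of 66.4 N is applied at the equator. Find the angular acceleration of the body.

I = (2/5)MR² = (2/5)(7.55)(0.527)² = 0.8387 kg·m².
τ = F R = (66.4)(0.527) = 34.99 N·m.
Newton's second law for rotation, τ = Iα, gives α = τ/I = 34.99/0.8387 = 41.72 rad/s².

α ≈ 41.7 rad/s²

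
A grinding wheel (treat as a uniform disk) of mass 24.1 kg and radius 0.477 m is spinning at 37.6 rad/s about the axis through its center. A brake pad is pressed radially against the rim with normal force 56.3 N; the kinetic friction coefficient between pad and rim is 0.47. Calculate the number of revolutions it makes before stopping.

I = ½MR² = (1/2)(24.1)(0.477)² = 2.742 kg·m².
Friction force f = μN = (0.47)(56.3) = 26.46 N at the rim; torque magnitude τ = fR = 12.62 N·m, opposing ω.
|α| = τ/I = 12.62/2.742 = 4.604 rad/s² (deceleration).
ω² = ω₀² − 2|α|θ with ω = 0 ⇒ θ = ω₀²/(2|α|) = 153.5 rad = 24.44 rev.

≈ 24.4 revolutions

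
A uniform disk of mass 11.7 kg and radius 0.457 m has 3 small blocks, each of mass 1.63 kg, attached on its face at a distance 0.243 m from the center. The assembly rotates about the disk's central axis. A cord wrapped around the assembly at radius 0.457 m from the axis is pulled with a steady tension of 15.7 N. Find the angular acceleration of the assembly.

I_disk = ½MR² = ½(11.7)(0.457)² = 1.222 kg·m².
I_blocks = 3·m·r² = 3(1.63)(0.243)² = 0.2887 kg·m².
Total I = 1.511 kg·m².
τ = F r = (15.7)(0.457) = 7.175 N·m.
α = τ/I = 7.175/1.511 = 4.750 rad/s².

α ≈ 4.75 rad/s²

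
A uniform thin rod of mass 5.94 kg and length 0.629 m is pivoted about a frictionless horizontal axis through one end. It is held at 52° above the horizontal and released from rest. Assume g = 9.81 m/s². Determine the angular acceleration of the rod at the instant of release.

About the pivot, I = (1/3)ML² = (1/3)(5.94)(0.629)² = 0.7834 kg·m².
The weight acts at the center, a distance L/2 = 0.3145 m from the pivot; τ = Mg(L/2) cos 52° = 11.28 N·m.
α = τ/I = 11.28/0.7834 = 14.40 rad/s².

α ≈ 14.4 rad/s²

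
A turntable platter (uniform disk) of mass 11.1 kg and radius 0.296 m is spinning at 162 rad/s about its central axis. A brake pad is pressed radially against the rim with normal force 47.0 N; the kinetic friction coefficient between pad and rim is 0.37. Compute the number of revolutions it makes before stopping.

≈ 197 revolutions

I = ½MR² = (1/2)(11.1)(0.296)² = 0.4863 kg·m².
Friction force f = μN = (0.37)(47.0) = 17.39 N at the rim; torque magnitude τ = fR = 5.147 N·m, opposing ω.
|α| = τ/I = 5.147/0.4863 = 10.59 rad/s² (deceleration).
ω² = ω₀² − 2|α|θ with ω = 0 ⇒ θ = ω₀²/(2|α|) = 1240 rad = 197.3 rev.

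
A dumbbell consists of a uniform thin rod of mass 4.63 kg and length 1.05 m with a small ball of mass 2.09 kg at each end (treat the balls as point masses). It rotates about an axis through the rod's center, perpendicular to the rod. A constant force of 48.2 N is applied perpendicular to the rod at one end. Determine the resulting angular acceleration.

I_rod = (1/12)ML² = (1/12)(4.63)(1.05)² = 0.4254 kg·m².
I_balls = 2·m·(L/2)² = 2(2.09)(0.5250)² = 1.152 kg·m².
Total I = 1.577 kg·m².
τ = F·(L/2) = (48.2)(0.525) = 25.31 N·m.
α = τ/I = 25.31/1.577 = 16.04 rad/s².

α ≈ 16.0 rad/s²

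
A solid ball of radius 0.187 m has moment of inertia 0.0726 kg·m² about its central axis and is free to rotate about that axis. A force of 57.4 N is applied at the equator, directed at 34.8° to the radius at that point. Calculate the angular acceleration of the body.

α ≈ 84.4 rad/s²

Only the tangential component produces torque: τ = F R sinθ = (57.4)(0.187) sin 34.8° = 6.126 N·m.
Newton's second law for rotation, τ = Iα, gives α = τ/I = 6.126/0.07260 = 84.38 rad/s².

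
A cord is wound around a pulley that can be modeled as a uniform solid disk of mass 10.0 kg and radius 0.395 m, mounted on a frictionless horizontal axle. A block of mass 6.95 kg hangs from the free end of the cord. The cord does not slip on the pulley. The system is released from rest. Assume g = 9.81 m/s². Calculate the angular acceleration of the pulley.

I = ½MR² = (1/2)(10.0)(0.395)² = 0.7801 kg·m².
Block: mg − T = ma. Pulley: TR = Iα. No-slip: a = αR, so T = (I/R²)a = 5.000·a.
Then mg = (m + 5.000)a, so a = (6.95)(9.81)/(6.95 + 5.000) = 5.705 m/s².
α = a/R = 5.705/0.395 = 14.44 rad/s².

α ≈ 14.4 rad/s²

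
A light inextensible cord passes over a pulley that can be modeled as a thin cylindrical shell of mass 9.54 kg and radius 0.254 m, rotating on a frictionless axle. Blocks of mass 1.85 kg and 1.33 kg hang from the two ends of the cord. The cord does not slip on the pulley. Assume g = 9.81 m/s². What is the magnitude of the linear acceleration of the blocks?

I = MR² = (9.54)(0.254)² = 0.6155 kg·m².
Heavier block: m₁g − T₁ = m₁a. Lighter block: T₂ − m₂g = m₂a.
Pulley: (T₁ − T₂)R = Iα = I(a/R), so T₁ − T₂ = (I/R²)a = 1·M_p a = 9.540·a.
Adding the three: (m₁ − m₂)g = (m₁ + m₂ + 9.540)a, so a = (1.85 − 1.33)(9.81)/(1.85 + 1.33 + 9.540) = 0.4010 m/s².

a ≈ 0.401 m/s²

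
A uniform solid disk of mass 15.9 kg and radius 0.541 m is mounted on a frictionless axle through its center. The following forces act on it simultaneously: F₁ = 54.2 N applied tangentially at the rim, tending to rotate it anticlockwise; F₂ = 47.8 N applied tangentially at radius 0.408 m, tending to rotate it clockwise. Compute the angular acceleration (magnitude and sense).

I = ½MR² = (1/2)(15.9)(0.541)² = 2.327 kg·m².
Taking anticlockwise as positive: τ₁ = +(54.2)(0.541) = +29.32 N·m; τ₂ = −(47.8)(0.408) = −19.50 N·m.
Net torque τ = 9.820 N·m.
α = τ/I = 9.820/2.327 = 4.220 rad/s².

α ≈ 4.22 rad/s², anticlockwise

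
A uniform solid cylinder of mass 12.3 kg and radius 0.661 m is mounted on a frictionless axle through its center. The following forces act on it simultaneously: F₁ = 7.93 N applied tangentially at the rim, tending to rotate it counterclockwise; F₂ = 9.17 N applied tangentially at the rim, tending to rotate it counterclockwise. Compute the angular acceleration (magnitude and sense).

I = ½MR² = (1/2)(12.3)(0.661)² = 2.687 kg·m².
Taking counterclockwise as positive: τ₁ = +(7.93)(0.661) = +5.242 N·m; τ₂ = +(9.17)(0.661) = +6.061 N·m.
Net torque τ = 11.30 N·m.
α = τ/I = 11.30/2.687 = 4.206 rad/s².

α ≈ 4.21 rad/s², counterclockwise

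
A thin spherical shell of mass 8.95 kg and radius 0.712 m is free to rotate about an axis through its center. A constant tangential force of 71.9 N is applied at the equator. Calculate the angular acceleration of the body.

α ≈ 16.9 rad/s²

I = (2/3)MR² = (2/3)(8.95)(0.712)² = 3.025 kg·m².
τ = F R = (71.9)(0.712) = 51.19 N·m.
From τ = Iα: α = 51.19/3.025 = 16.92 rad/s².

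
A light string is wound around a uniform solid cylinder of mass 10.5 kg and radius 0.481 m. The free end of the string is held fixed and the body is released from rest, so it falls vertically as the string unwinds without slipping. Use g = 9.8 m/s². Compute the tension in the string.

Translation: Mg − T = Ma. Rotation about the center: TR = Iα with I = ½MR².
With a = αR: T = (I/R²)a = (1/2)M a, so Mg = (1 + 0.5000)Ma.
a = g/(1 + 0.5000) = 9.8/1.500 = 6.533 m/s².
T = 0.5000·M·a = (0.5000)(10.5)(6.533) = 34.30 N.

T ≈ 34.3 N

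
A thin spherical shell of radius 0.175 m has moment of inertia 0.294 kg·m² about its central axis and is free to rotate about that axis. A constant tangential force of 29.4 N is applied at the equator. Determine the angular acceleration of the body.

α ≈ 17.5 rad/s²

τ = F R = (29.4)(0.175) = 5.145 N·m.
From τ = Iα: α = 5.145/0.2940 = 17.50 rad/s².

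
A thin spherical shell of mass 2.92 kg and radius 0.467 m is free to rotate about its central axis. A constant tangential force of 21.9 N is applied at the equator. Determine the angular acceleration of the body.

I = (2/3)MR² = (2/3)(2.92)(0.467)² = 0.4245 kg·m².
τ = F R = (21.9)(0.467) = 10.23 N·m.
From τ = Iα: α = 10.23/0.4245 = 24.09 rad/s².

α ≈ 24.1 rad/s²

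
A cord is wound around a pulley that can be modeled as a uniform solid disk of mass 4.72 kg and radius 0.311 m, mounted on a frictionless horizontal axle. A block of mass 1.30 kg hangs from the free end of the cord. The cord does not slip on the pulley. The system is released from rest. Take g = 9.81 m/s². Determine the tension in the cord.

T ≈ 8.22 N

I = ½MR² = (1/2)(4.72)(0.311)² = 0.2283 kg·m².
Block: mg − T = ma. Pulley: TR = Iα. No-slip: a = αR, so T = (I/R²)a = 2.360·a.
Then mg = (m + 2.360)a, so a = (1.30)(9.81)/(1.30 + 2.360) = 3.484 m/s².
T = 2.360·a = 8.223 N.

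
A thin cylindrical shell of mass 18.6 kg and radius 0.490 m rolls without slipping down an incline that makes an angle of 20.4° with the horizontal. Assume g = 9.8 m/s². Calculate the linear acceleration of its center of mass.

Translation along the incline: Mg sinθ − f = Ma.
Rotation about the center: fR = Iα with I = MR². No-slip gives a = αR, so f = (I/R²)a = M a.
Substituting: Mg sinθ = (1 + 1.000)Ma, so a = g sinθ/(1 + 1.000) = (9.8) sin 20.4° / 2.000 = 1.708 m/s².

a ≈ 1.71 m/s²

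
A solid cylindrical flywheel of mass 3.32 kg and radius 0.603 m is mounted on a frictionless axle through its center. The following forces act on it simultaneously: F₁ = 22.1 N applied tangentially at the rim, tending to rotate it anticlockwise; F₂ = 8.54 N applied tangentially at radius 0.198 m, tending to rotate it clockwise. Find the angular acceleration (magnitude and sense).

α ≈ 19.3 rad/s², anticlockwise

I = ½MR² = (1/2)(3.32)(0.603)² = 0.6036 kg·m².
Taking anticlockwise as positive: τ₁ = +(22.1)(0.603) = +13.33 N·m; τ₂ = −(8.54)(0.198) = −1.691 N·m.
Net torque τ = 11.64 N·m.
α = τ/I = 11.64/0.6036 = 19.28 rad/s².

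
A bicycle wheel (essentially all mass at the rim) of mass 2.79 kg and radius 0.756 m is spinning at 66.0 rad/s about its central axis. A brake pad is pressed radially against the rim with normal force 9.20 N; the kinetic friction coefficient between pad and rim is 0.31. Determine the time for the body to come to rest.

t ≈ 48.8 s

I = MR² = (2.79)(0.756)² = 1.595 kg·m².
Friction force f = μN = (0.31)(9.20) = 2.852 N at the rim; torque magnitude τ = fR = 2.156 N·m, opposing ω.
|α| = τ/I = 2.156/1.595 = 1.352 rad/s² (deceleration).
0 = ω₀ − |α|t ⇒ t = ω₀/|α| = 66.0/1.352 = 48.81 s.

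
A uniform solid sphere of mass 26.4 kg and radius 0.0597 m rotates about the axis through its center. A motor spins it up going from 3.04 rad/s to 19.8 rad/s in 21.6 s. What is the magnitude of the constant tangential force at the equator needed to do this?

I = (2/5)MR² = (2/5)(26.4)(0.0597)² = 0.03764 kg·m².
α = Δω/Δt = (19.8 − 3.04)/21.6 = 0.7759 rad/s².
The required torque is τ = Iα = (0.03764)(0.7759) = 0.02920 N·m.
A tangential force at the equator gives τ = FR, so F = τ/R = 0.02920/0.0597 = 0.4892 N.

F ≈ 0.489 N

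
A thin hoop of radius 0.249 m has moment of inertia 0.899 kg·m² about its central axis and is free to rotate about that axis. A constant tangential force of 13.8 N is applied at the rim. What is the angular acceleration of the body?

α ≈ 3.82 rad/s²

τ = F R = (13.8)(0.249) = 3.436 N·m.
From τ = Iα: α = 3.436/0.8990 = 3.822 rad/s².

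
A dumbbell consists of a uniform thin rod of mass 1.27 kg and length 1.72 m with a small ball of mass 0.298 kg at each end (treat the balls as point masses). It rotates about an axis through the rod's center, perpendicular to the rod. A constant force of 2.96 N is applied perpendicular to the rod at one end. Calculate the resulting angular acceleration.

α ≈ 3.38 rad/s²

I_rod = (1/12)ML² = (1/12)(1.27)(1.72)² = 0.3131 kg·m².
I_balls = 2·m·(L/2)² = 2(0.298)(0.8600)² = 0.4408 kg·m².
Total I = 0.7539 kg·m².
τ = F·(L/2) = (2.96)(0.860) = 2.546 N·m.
α = τ/I = 2.546/0.7539 = 3.377 rad/s².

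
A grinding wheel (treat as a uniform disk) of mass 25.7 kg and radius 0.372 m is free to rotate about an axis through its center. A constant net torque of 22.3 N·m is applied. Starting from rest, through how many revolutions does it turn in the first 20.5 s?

I = ½MR² = (1/2)(25.7)(0.372)² = 1.778 kg·m².
α = τ/I = 22.3/1.778 = 12.54 rad/s².
θ = ½αt² = ½(12.54)(20.5)² = 2635 rad.
Revolutions = θ/(2π) = 419.4.

≈ 419 revolutions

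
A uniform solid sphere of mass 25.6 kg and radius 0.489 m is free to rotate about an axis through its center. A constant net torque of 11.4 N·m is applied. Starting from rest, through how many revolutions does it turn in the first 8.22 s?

≈ 25.0 revolutions

I = (2/5)MR² = (2/5)(25.6)(0.489)² = 2.449 kg·m².
α = τ/I = 11.4/2.449 = 4.656 rad/s².
θ = ½αt² = ½(4.656)(8.22)² = 157.3 rad.
Revolutions = θ/(2π) = 25.03.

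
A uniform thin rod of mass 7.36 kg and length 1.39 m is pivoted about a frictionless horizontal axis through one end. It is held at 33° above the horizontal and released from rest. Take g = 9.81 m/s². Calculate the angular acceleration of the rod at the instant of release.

About the pivot, I = (1/3)ML² = (1/3)(7.36)(1.39)² = 4.740 kg·m².
The weight acts at the center, a distance L/2 = 0.6950 m from the pivot; τ = Mg(L/2) cos 33° = 42.08 N·m.
α = τ/I = 42.08/4.740 = 8.878 rad/s².

α ≈ 8.88 rad/s²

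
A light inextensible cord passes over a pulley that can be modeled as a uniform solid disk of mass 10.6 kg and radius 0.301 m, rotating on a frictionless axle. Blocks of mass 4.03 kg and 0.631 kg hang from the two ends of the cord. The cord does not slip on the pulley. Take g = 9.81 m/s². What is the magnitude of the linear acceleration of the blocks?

I = ½MR² = (1/2)(10.6)(0.301)² = 0.4802 kg·m².
Heavier block: m₁g − T₁ = m₁a. Lighter block: T₂ − m₂g = m₂a.
Pulley: (T₁ − T₂)R = Iα = I(a/R), so T₁ − T₂ = (I/R²)a = (1/2)M_p a = 5.300·a.
Adding the three: (m₁ − m₂)g = (m₁ + m₂ + 5.300)a, so a = (4.03 − 0.631)(9.81)/(4.03 + 0.631 + 5.300) = 3.347 m/s².

a ≈ 3.35 m/s²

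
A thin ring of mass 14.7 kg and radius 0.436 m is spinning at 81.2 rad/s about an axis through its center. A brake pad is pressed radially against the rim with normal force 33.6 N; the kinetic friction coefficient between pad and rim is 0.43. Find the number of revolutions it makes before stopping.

I = MR² = (14.7)(0.436)² = 2.794 kg·m².
Friction force f = μN = (0.43)(33.6) = 14.45 N at the rim; torque magnitude τ = fR = 6.299 N·m, opposing ω.
|α| = τ/I = 6.299/2.794 = 2.254 rad/s² (deceleration).
ω² = ω₀² − 2|α|θ with ω = 0 ⇒ θ = ω₀²/(2|α|) = 1462 rad = 232.8 rev.

≈ 233 revolutions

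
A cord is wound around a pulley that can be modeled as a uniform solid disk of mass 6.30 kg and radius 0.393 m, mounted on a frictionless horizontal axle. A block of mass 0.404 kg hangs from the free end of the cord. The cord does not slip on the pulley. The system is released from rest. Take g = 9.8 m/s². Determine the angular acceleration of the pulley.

I = ½MR² = (1/2)(6.30)(0.393)² = 0.4865 kg·m².
Block: mg − T = ma. Pulley: TR = Iα. No-slip: a = αR, so T = (I/R²)a = 3.150·a.
Then mg = (m + 3.150)a, so a = (0.404)(9.8)/(0.404 + 3.150) = 1.114 m/s².
α = a/R = 1.114/0.393 = 2.835 rad/s².

α ≈ 2.83 rad/s²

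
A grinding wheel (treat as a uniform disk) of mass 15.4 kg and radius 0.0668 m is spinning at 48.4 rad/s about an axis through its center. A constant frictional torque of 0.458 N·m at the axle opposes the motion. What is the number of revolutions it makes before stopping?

≈ 14.0 revolutions

I = ½MR² = (1/2)(15.4)(0.0668)² = 0.03436 kg·m².
The net torque has magnitude 0.458 N·m, opposing ω.
|α| = τ/I = 0.4580/0.03436 = 13.33 rad/s² (deceleration).
ω² = ω₀² − 2|α|θ with ω = 0 ⇒ θ = ω₀²/(2|α|) = 87.87 rad = 13.98 rev.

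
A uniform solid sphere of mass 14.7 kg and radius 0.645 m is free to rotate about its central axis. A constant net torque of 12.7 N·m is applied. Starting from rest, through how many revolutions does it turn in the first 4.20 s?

≈ 7.29 revolutions

I = (2/5)MR² = (2/5)(14.7)(0.645)² = 2.446 kg·m².
α = τ/I = 12.7/2.446 = 5.192 rad/s².
θ = ½αt² = ½(5.192)(4.20)² = 45.79 rad.
Revolutions = θ/(2π) = 7.288.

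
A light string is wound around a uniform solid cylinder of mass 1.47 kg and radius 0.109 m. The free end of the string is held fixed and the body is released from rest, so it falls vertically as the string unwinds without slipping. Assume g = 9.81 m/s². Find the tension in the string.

Translation: Mg − T = Ma. Rotation about the center: TR = Iα with I = ½MR².
With a = αR: T = (I/R²)a = (1/2)M a, so Mg = (1 + 0.5000)Ma.
a = g/(1 + 0.5000) = 9.81/1.500 = 6.540 m/s².
T = 0.5000·M·a = (0.5000)(1.47)(6.540) = 4.807 N.

T ≈ 4.81 N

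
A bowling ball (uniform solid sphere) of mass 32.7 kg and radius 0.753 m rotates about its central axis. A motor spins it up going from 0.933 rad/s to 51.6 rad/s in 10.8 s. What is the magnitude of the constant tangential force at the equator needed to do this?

F ≈ 46.2 N

I = (2/5)MR² = (2/5)(32.7)(0.753)² = 7.416 kg·m².
α = Δω/Δt = (51.6 − 0.933)/10.8 = 4.691 rad/s².
The required torque is τ = Iα = (7.416)(4.691) = 34.79 N·m.
A tangential force at the equator gives τ = FR, so F = τ/R = 34.79/0.753 = 46.21 N.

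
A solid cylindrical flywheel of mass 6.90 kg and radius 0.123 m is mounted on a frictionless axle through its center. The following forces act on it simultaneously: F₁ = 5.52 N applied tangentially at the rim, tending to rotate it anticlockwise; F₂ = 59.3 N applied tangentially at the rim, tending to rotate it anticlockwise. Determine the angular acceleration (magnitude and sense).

I = ½MR² = (1/2)(6.90)(0.123)² = 0.05220 kg·m².
Taking anticlockwise as positive: τ₁ = +(5.52)(0.123) = +0.6790 N·m; τ₂ = +(59.3)(0.123) = +7.294 N·m.
Net torque τ = 7.973 N·m.
α = τ/I = 7.973/0.05220 = 152.8 rad/s².

α ≈ 153 rad/s², anticlockwise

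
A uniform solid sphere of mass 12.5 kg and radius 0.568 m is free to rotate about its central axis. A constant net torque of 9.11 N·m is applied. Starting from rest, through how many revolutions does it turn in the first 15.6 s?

≈ 109 revolutions

I = (2/5)MR² = (2/5)(12.5)(0.568)² = 1.613 kg·m².
α = τ/I = 9.11/1.613 = 5.647 rad/s².
θ = ½αt² = ½(5.647)(15.6)² = 687.2 rad.
Revolutions = θ/(2π) = 109.4.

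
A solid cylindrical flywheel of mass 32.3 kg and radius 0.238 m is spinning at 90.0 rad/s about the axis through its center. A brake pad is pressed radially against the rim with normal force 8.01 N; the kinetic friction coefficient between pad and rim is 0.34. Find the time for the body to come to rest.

I = ½MR² = (1/2)(32.3)(0.238)² = 0.9148 kg·m².
Friction force f = μN = (0.34)(8.01) = 2.723 N at the rim; torque magnitude τ = fR = 0.6482 N·m, opposing ω.
|α| = τ/I = 0.6482/0.9148 = 0.7085 rad/s² (deceleration).
0 = ω₀ − |α|t ⇒ t = ω₀/|α| = 90.0/0.7085 = 127.0 s.

t ≈ 127 s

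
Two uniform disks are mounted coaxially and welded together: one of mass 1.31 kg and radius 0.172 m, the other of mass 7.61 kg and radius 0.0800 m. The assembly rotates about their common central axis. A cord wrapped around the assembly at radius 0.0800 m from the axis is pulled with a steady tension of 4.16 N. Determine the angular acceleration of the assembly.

α ≈ 7.61 rad/s²

I = ½M₁R₁² + ½M₂R₂² = ½(1.31)(0.172)² + ½(7.61)(0.0800)² = 0.04373 kg·m².
τ = F r = (4.16)(0.0800) = 0.3328 N·m.
α = τ/I = 0.3328/0.04373 = 7.610 rad/s².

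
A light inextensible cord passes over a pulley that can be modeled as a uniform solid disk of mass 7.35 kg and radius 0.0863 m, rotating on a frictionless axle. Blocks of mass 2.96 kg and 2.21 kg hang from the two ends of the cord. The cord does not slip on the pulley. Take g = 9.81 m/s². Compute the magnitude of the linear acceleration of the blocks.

a ≈ 0.832 m/s²

I = ½MR² = (1/2)(7.35)(0.0863)² = 0.02737 kg·m².
Heavier block: m₁g − T₁ = m₁a. Lighter block: T₂ − m₂g = m₂a.
Pulley: (T₁ − T₂)R = Iα = I(a/R), so T₁ − T₂ = (I/R²)a = (1/2)M_p a = 3.675·a.
Adding the three: (m₁ − m₂)g = (m₁ + m₂ + 3.675)a, so a = (2.96 − 2.21)(9.81)/(2.96 + 2.21 + 3.675) = 0.8318 m/s².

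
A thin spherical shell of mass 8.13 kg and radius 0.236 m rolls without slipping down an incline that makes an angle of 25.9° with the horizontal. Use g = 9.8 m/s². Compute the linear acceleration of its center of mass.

Translation along the incline: Mg sinθ − f = Ma.
Rotation about the center: fR = Iα with I = (2/3)MR². No-slip gives a = αR, so f = (I/R²)a = (2/3)M a.
Substituting: Mg sinθ = (1 + 0.6667)Ma, so a = g sinθ/(1 + 0.6667) = (9.8) sin 25.9° / 1.667 = 2.568 m/s².

a ≈ 2.57 m/s²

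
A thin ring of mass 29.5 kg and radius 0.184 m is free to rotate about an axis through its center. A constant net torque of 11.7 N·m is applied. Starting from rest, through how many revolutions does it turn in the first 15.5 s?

≈ 224 revolutions

I = MR² = (29.5)(0.184)² = 0.9988 kg·m².
α = τ/I = 11.7/0.9988 = 11.71 rad/s².
θ = ½αt² = ½(11.71)(15.5)² = 1407 rad.
Revolutions = θ/(2π) = 224.0.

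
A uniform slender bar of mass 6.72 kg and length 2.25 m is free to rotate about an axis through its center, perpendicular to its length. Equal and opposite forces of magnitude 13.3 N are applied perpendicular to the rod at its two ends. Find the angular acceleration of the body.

I = (1/12)ML² = (1/12)(6.72)(2.25)² = 2.835 kg·m².
The couple gives τ = F·(L/2) + F·(L/2) = F L = (13.3)(2.25) = 29.93 N·m.
From τ = Iα: α = 29.93/2.835 = 10.56 rad/s².

α ≈ 10.6 rad/s²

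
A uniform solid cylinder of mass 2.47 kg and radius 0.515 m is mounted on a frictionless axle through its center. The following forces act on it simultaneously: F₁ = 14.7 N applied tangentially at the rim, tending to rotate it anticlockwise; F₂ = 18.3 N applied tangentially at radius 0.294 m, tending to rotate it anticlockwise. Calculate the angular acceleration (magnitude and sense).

I = ½MR² = (1/2)(2.47)(0.515)² = 0.3276 kg·m².
Taking anticlockwise as positive: τ₁ = +(14.7)(0.515) = +7.571 N·m; τ₂ = +(18.3)(0.294) = +5.380 N·m.
Net torque τ = 12.95 N·m.
α = τ/I = 12.95/0.3276 = 39.54 rad/s².

α ≈ 39.5 rad/s², anticlockwise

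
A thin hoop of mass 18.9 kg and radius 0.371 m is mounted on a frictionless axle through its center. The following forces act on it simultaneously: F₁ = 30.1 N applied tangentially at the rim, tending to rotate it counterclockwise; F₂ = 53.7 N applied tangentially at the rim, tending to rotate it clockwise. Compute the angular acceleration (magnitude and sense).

α ≈ 3.37 rad/s², clockwise

I = MR² = (18.9)(0.371)² = 2.601 kg·m².
Taking counterclockwise as positive: τ₁ = +(30.1)(0.371) = +11.17 N·m; τ₂ = −(53.7)(0.371) = −19.92 N·m.
Net torque τ = -8.756 N·m.
α = τ/I = -8.756/2.601 = -3.366 rad/s².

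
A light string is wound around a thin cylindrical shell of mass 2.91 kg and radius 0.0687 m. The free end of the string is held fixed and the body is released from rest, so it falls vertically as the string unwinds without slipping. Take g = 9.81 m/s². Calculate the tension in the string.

T ≈ 14.3 N

Translation: Mg − T = Ma. Rotation about the center: TR = Iα with I = MR².
With a = αR: T = (I/R²)a = M a, so Mg = (1 + 1.000)Ma.
a = g/(1 + 1.000) = 9.81/2.000 = 4.905 m/s².
T = 1.000·M·a = (1.000)(2.91)(4.905) = 14.27 N.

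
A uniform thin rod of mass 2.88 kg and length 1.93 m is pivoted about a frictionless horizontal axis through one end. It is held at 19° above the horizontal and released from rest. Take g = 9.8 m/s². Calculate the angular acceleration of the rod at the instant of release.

About the pivot, I = (1/3)ML² = (1/3)(2.88)(1.93)² = 3.576 kg·m².
The weight acts at the center, a distance L/2 = 0.9650 m from the pivot; τ = Mg(L/2) cos 19° = 25.75 N·m.
α = τ/I = 25.75/3.576 = 7.202 rad/s².

α ≈ 7.20 rad/s²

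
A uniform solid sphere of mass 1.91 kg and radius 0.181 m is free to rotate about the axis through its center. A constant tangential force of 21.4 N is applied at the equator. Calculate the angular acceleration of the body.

α ≈ 155 rad/s²

I = (2/5)MR² = (2/5)(1.91)(0.181)² = 0.02503 kg·m².
τ = F R = (21.4)(0.181) = 3.873 N·m.
Newton's second law for rotation, τ = Iα, gives α = τ/I = 3.873/0.02503 = 154.8 rad/s².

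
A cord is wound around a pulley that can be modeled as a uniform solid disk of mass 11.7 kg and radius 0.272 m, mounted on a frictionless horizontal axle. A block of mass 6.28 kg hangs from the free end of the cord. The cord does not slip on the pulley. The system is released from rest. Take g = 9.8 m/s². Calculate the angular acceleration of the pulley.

I = ½MR² = (1/2)(11.7)(0.272)² = 0.4328 kg·m².
Block: mg − T = ma. Pulley: TR = Iα. No-slip: a = αR, so T = (I/R²)a = 5.850·a.
Then mg = (m + 5.850)a, so a = (6.28)(9.8)/(6.28 + 5.850) = 5.074 m/s².
α = a/R = 5.074/0.272 = 18.65 rad/s².

α ≈ 18.7 rad/s²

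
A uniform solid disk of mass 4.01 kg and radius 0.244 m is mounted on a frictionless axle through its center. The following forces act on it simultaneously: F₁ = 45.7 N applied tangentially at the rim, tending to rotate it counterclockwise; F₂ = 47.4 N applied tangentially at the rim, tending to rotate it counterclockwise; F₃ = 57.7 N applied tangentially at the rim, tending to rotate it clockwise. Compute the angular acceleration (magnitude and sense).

I = ½MR² = (1/2)(4.01)(0.244)² = 0.1194 kg·m².
Taking counterclockwise as positive: τ₁ = +(45.7)(0.244) = +11.15 N·m; τ₂ = +(47.4)(0.244) = +11.57 N·m; τ₃ = −(57.7)(0.244) = −14.08 N·m.
Net torque τ = 8.638 N·m.
α = τ/I = 8.638/0.1194 = 72.36 rad/s².

α ≈ 72.4 rad/s², counterclockwise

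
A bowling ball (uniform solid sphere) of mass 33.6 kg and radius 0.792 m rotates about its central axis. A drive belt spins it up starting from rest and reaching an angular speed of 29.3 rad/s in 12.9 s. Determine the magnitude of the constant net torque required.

I = (2/5)MR² = (2/5)(33.6)(0.792)² = 8.430 kg·m².
α = Δω/Δt = (29.3 − 0)/12.9 = 2.271 rad/s².
τ = Iα = (8.430)(2.271) = 19.15 N·m.

τ ≈ 19.1 N·m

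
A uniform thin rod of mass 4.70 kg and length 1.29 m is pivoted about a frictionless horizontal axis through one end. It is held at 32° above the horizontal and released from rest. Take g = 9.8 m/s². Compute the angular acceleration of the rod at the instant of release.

α ≈ 9.66 rad/s²

About the pivot, I = (1/3)ML² = (1/3)(4.70)(1.29)² = 2.607 kg·m².
The weight acts at the center, a distance L/2 = 0.6450 m from the pivot; τ = Mg(L/2) cos 32° = 25.19 N·m.
α = τ/I = 25.19/2.607 = 9.664 rad/s².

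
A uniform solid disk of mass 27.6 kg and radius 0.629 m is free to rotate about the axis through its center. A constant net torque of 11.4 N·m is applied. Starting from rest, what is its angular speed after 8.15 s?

I = ½MR² = (1/2)(27.6)(0.629)² = 5.460 kg·m².
α = τ/I = 11.4/5.460 = 2.088 rad/s².
ω = ω₀ + αt = 0 + (2.088)(8.15) = 17.02 rad/s.

ω ≈ 17.0 rad/s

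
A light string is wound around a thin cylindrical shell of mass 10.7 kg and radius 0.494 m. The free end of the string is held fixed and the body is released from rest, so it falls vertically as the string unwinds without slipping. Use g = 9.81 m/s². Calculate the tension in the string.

T ≈ 52.5 N

Translation: Mg − T = Ma. Rotation about the center: TR = Iα with I = MR².
With a = αR: T = (I/R²)a = M a, so Mg = (1 + 1.000)Ma.
a = g/(1 + 1.000) = 9.81/2.000 = 4.905 m/s².
T = 1.000·M·a = (1.000)(10.7)(4.905) = 52.48 N.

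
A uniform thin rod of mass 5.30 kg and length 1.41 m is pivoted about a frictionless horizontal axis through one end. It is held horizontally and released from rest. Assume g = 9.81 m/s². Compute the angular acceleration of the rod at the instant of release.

About the pivot, I = (1/3)ML² = (1/3)(5.30)(1.41)² = 3.512 kg·m².
The weight acts at the center, a distance L/2 = 0.7050 m from the pivot; τ = Mg(L/2) = 36.66 N·m.
α = τ/I = 36.66/3.512 = 10.44 rad/s².
(Equivalently α = (3g/(2L)) = 10.44 rad/s².)

α ≈ 10.4 rad/s²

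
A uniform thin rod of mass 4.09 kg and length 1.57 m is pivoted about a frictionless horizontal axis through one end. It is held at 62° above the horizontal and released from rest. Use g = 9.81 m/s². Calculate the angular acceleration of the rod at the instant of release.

α ≈ 4.40 rad/s²

About the pivot, I = (1/3)ML² = (1/3)(4.09)(1.57)² = 3.360 kg·m².
The weight acts at the center, a distance L/2 = 0.7850 m from the pivot; τ = Mg(L/2) cos 62° = 14.79 N·m.
α = τ/I = 14.79/3.360 = 4.400 rad/s².
(Equivalently α = (3g/(2L)) cos 62° = 4.400 rad/s².)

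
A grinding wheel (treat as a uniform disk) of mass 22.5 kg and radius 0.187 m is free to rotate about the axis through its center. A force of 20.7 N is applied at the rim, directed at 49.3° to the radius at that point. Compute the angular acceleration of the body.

I = ½MR² = (1/2)(22.5)(0.187)² = 0.3934 kg·m².
Only the tangential component produces torque: τ = F R sinθ = (20.7)(0.187) sin 49.3° = 2.935 N·m.
From τ = Iα: α = 2.935/0.3934 = 7.460 rad/s².

α ≈ 7.46 rad/s²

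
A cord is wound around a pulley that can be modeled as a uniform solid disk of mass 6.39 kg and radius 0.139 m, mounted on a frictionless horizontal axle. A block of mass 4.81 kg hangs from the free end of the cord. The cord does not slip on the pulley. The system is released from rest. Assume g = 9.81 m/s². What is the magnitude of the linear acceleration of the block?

a ≈ 5.89 m/s²

I = ½MR² = (1/2)(6.39)(0.139)² = 0.06173 kg·m².
Block: mg − T = ma. Pulley: TR = Iα. No-slip: a = αR, so T = (I/R²)a = 3.195·a.
Then mg = (m + 3.195)a, so a = (4.81)(9.81)/(4.81 + 3.195) = 5.895 m/s².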